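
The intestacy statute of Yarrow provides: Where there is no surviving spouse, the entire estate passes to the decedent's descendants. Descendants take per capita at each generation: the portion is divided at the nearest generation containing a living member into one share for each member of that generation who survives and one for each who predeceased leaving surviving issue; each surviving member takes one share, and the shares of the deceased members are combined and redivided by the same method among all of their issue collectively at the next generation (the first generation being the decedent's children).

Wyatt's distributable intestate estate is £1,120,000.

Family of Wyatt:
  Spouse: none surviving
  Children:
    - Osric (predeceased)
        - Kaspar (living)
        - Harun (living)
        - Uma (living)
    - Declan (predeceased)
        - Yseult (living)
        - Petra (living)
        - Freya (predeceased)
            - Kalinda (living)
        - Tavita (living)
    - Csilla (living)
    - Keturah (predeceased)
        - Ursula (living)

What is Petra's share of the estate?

Petra receives £105,000.

The entire £1,120,000 passes to the descendants.
That amount (£1,120,000) is divided at the children's generation into 4 shares of £280,000. Csilla takes £280,000. The 3 shares of the deceased (Osric, Declan, and Keturah) are combined into a pool of £840,000.
That pool (£840,000) is divided at the grandchildren's generation into 8 shares of £105,000. Kaspar, Harun, Uma, Yseult, Petra, Tavita, and Ursula each take £105,000. The remaining share for the deceased Freya (£105,000) is carried to the next generation.
That pool (£105,000) passes entirely to Kalinda, the sole taker at the great-grandchildren's generation.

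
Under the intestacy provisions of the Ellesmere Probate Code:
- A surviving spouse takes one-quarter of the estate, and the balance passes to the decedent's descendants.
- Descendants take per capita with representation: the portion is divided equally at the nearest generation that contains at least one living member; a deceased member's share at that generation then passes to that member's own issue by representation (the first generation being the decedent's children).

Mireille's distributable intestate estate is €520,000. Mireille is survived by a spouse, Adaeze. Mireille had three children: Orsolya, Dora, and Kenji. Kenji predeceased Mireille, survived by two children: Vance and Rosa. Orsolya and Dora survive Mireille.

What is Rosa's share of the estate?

Adaeze takes one-quarter of €520,000 = €130,000. The remaining €390,000 passes to the descendants.
The descendants' portion (€390,000) is divided into 3 shares of €130,000: Orsolya and Dora each take €130,000; Kenji's €130,000 share passes to Kenji's issue.
Kenji's share (€130,000) is divided into 2 shares of €65,000: Vance and Rosa each take €65,000.

Rosa receives €65,000.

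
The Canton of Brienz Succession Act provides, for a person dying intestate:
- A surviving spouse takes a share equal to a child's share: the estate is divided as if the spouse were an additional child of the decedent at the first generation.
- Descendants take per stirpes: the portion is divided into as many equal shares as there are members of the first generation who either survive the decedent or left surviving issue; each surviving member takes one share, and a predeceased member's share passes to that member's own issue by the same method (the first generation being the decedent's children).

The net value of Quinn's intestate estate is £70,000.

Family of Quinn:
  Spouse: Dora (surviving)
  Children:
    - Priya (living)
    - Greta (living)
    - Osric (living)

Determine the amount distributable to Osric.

The spouse counts as an additional share at the children's level, so there are 4 primary shares of £17,500. Dora takes one such share (£17,500).
The children's combined portion (£52,500) is divided into 3 shares of £17,500: Priya, Greta, and Osric each take £17,500.

Osric receives £17,500.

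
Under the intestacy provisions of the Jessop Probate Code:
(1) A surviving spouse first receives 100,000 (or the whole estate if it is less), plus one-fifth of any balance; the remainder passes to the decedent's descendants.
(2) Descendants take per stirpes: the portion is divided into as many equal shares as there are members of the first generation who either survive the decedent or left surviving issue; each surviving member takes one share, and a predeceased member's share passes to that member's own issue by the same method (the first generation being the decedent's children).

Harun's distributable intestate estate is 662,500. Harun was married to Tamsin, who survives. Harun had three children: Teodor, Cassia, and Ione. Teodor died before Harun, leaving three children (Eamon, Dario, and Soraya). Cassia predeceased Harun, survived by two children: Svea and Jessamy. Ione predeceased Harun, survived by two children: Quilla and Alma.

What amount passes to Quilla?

Quilla receives 75,000.

Tamsin first takes 100,000, leaving a balance of 562,500. Tamsin then takes one-fifth of the balance (112,500), for a total of 212,500. The remaining 450,000 passes to the descendants.
The descendants' portion (450,000) is divided into 3 shares of 150,000: Teodor's 150,000 share passes to Teodor's issue; Cassia's 150,000 share passes to Cassia's issue; Ione's 150,000 share passes to Ione's issue.
Teodor's share (150,000) is divided into 3 shares of 50,000: Eamon, Dario, and Soraya each take 50,000.
Cassia's share (150,000) is divided into 2 shares of 75,000: Svea and Jessamy each take 75,000.
Ione's share (150,000) is divided into 2 shares of 75,000: Quilla and Alma each take 75,000.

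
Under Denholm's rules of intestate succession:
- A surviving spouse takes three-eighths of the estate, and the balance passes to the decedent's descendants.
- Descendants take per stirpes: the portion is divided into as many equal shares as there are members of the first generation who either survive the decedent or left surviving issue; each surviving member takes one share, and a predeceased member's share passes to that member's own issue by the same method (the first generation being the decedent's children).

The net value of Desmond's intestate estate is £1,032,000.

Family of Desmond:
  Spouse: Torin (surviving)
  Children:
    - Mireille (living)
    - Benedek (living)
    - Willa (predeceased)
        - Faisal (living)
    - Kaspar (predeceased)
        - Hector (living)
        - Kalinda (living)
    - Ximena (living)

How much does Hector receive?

Hector receives £64,500.

Torin takes three-eighths of £1,032,000 = £387,000. The remaining £645,000 passes to the descendants.
The descendants' portion (£645,000) is divided into 5 shares of £129,000: Mireille, Benedek, and Ximena each take £129,000; Willa's £129,000 share passes to Willa's issue; Kaspar's £129,000 share passes to Kaspar's issue.
Willa's share (£129,000) passes entirely to Faisal.
Kaspar's share (£129,000) is divided into 2 shares of £64,500: Hector and Kalinda each take £64,500.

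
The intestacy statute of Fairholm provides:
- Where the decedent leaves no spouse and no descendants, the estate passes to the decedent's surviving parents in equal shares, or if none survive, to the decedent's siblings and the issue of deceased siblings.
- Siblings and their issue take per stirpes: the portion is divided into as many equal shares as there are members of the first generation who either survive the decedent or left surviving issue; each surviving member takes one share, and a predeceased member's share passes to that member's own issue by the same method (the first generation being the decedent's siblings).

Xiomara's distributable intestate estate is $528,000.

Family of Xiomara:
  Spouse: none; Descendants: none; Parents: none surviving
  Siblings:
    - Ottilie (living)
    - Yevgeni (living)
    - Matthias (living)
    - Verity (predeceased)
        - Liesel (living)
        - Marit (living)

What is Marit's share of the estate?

Marit receives $66,000.

The entire $528,000 passes to the siblings and their issue.
That amount ($528,000) is divided into 4 shares of $132,000: Ottilie, Yevgeni, and Matthias each take $132,000; Verity's $132,000 share passes to Verity's issue.
Verity's share ($132,000) is divided into 2 shares of $66,000: Liesel and Marit each take $66,000.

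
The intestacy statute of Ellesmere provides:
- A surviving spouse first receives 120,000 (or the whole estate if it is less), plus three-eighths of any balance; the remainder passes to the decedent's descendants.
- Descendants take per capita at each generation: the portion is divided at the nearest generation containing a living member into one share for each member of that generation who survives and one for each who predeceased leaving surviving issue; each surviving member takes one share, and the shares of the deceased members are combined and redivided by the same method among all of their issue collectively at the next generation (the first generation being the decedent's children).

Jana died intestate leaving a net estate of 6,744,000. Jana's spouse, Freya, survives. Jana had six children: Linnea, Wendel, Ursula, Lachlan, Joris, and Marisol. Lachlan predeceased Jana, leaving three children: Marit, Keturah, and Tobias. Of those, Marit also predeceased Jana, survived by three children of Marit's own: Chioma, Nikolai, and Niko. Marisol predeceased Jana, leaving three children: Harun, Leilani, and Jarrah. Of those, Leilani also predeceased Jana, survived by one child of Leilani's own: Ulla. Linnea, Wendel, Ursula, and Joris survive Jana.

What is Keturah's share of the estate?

Keturah receives 230,000.

Freya first takes 120,000, leaving a balance of 6,624,000. Freya then takes three-eighths of the balance (2,484,000), for a total of 2,604,000. The remaining 4,140,000 passes to the descendants.
The descendants' portion (4,140,000) is divided at the children's generation into 6 shares of 690,000. Linnea, Wendel, Ursula, and Joris each take 690,000. The 2 shares of the deceased (Lachlan and Marisol) are combined into a pool of 1,380,000.
That pool (1,380,000) is divided at the grandchildren's generation into 6 shares of 230,000. Keturah, Tobias, Harun, and Jarrah each take 230,000. The 2 shares of the deceased (Marit and Leilani) are combined into a pool of 460,000.
That pool (460,000) is divided at the great-grandchildren's generation equally among Chioma, Nikolai, Niko, and Ulla: 115,000 each.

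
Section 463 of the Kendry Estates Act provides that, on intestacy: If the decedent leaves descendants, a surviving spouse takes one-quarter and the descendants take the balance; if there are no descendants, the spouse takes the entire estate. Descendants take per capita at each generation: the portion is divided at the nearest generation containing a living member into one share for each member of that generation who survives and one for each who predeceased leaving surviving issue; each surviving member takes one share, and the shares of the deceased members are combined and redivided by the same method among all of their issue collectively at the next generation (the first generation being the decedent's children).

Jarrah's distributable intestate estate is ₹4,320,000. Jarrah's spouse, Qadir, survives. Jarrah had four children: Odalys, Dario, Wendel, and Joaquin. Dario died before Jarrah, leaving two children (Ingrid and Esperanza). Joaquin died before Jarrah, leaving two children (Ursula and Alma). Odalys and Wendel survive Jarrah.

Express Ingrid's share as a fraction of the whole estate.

Ingrid receives 3/32 of the estate.

Qadir takes one-quarter of ₹4,320,000 = ₹1,080,000. The remaining ₹3,240,000 passes to the descendants.
The descendants' portion (₹3,240,000) is divided at the children's generation into 4 shares of ₹810,000. Odalys and Wendel each take ₹810,000. The 2 shares of the deceased (Dario and Joaquin) are combined into a pool of ₹1,620,000.
That pool (₹1,620,000) is divided at the grandchildren's generation equally among Ingrid, Esperanza, Ursula, and Alma: ₹405,000 each.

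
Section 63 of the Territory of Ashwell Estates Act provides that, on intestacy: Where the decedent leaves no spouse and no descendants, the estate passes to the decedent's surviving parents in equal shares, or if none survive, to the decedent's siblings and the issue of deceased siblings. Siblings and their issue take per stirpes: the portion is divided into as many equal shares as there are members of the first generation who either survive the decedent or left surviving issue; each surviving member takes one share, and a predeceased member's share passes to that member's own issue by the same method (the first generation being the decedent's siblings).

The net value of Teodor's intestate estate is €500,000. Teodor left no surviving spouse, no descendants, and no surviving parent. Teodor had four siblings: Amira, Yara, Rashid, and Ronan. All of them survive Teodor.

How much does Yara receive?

Yara receives €125,000.

The entire €500,000 passes to the siblings and their issue.
That amount (€500,000) is divided into 4 shares of €125,000: Amira, Yara, Rashid, and Ronan each take €125,000.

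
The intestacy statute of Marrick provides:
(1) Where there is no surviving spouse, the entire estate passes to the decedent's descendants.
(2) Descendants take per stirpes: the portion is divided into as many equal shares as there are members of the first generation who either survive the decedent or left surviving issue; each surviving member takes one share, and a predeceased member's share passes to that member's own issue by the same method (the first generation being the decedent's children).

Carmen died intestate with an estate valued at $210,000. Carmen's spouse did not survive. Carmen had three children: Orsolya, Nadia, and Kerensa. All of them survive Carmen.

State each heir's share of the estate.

The entire $210,000 passes to the descendants.
That amount ($210,000) is divided into 3 shares of $70,000: Orsolya, Nadia, and Kerensa each take $70,000.

Orsolya: $70,000; Nadia: $70,000; Kerensa: $70,000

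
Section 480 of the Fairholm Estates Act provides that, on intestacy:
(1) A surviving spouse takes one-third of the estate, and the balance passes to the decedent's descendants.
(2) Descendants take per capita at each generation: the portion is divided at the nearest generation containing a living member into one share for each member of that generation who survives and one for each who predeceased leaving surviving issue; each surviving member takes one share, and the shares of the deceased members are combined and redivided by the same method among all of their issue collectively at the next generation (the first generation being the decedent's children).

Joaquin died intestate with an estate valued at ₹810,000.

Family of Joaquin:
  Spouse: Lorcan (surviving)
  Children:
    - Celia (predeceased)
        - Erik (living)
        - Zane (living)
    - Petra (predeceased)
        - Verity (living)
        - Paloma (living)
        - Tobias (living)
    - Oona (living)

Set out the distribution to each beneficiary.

Lorcan takes one-third of ₹810,000 = ₹270,000. The remaining ₹540,000 passes to the descendants.
The descendants' portion (₹540,000) is divided at the children's generation into 3 shares of ₹180,000. Oona takes ₹180,000. The 2 shares of the deceased (Celia and Petra) are combined into a pool of ₹360,000.
That pool (₹360,000) is divided at the grandchildren's generation equally among Erik, Zane, Verity, Paloma, and Tobias: ₹72,000 each.

Lorcan: ₹270,000; Erik: ₹72,000; Zane: ₹72,000; Verity: ₹72,000; Paloma: ₹72,000; Tobias: ₹72,000; Oona: ₹180,000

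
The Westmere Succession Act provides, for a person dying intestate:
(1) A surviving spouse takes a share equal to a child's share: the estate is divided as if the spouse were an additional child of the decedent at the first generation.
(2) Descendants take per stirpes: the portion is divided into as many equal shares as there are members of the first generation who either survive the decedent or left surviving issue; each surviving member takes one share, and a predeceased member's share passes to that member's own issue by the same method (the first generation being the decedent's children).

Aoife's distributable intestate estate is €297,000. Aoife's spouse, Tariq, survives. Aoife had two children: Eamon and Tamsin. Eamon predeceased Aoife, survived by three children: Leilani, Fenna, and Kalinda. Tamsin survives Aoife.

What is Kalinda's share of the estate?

The spouse counts as an additional share at the children's level, so there are 3 primary shares of €99,000. Tariq takes one such share (€99,000).
The children's combined portion (€198,000) is divided into 2 shares of €99,000: Tamsin takes €99,000; Eamon's €99,000 share passes to Eamon's issue.
Eamon's share (€99,000) is divided into 3 shares of €33,000: Leilani, Fenna, and Kalinda each take €33,000.

Kalinda receives €33,000.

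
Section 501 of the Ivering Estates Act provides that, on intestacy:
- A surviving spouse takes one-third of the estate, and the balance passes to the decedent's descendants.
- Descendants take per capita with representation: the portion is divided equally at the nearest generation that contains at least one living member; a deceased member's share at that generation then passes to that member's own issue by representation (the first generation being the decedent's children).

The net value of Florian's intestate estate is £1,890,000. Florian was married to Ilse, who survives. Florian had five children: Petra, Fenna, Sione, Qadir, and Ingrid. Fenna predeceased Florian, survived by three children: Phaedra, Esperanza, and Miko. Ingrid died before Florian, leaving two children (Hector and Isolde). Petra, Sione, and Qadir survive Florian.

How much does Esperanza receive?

Ilse takes one-third of £1,890,000 = £630,000. The remaining £1,260,000 passes to the descendants.
The descendants' portion (£1,260,000) is divided into 5 shares of £252,000: Petra, Sione, and Qadir each take £252,000; Fenna's £252,000 share passes to Fenna's issue; Ingrid's £252,000 share passes to Ingrid's issue.
Fenna's share (£252,000) is divided into 3 shares of £84,000: Phaedra, Esperanza, and Miko each take £84,000.
Ingrid's share (£252,000) is divided into 2 shares of £126,000: Hector and Isolde each take £126,000.

Esperanza receives £84,000.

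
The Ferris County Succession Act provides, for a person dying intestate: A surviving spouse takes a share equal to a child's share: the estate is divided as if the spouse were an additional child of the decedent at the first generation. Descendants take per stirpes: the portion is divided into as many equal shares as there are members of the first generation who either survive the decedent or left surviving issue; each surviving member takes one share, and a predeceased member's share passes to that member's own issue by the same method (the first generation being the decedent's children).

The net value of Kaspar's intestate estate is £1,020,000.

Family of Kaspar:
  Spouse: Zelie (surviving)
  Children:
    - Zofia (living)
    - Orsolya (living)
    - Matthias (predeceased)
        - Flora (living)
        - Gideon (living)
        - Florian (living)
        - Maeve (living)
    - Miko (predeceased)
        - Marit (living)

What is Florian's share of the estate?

Florian receives £51,000.

The spouse counts as an additional share at the children's level, so there are 5 primary shares of £204,000. Zelie takes one such share (£204,000).
The children's combined portion (£816,000) is divided into 4 shares of £204,000: Zofia and Orsolya each take £204,000; Matthias's £204,000 share passes to Matthias's issue; Miko's £204,000 share passes to Miko's issue.
Matthias's share (£204,000) is divided into 4 shares of £51,000: Flora, Gideon, Florian, and Maeve each take £51,000.
Miko's share (£204,000) passes entirely to Marit.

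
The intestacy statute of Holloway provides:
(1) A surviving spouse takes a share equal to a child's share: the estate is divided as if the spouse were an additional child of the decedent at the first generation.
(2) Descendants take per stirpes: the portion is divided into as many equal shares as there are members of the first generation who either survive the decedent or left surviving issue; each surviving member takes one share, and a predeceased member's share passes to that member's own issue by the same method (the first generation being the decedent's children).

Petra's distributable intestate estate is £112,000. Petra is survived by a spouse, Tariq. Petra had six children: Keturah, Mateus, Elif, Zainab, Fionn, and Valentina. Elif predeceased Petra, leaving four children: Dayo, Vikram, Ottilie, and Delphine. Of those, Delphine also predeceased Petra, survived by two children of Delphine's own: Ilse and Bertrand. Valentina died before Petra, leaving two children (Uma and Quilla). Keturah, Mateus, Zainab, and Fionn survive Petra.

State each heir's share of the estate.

The spouse counts as an additional share at the children's level, so there are 7 primary shares of £16,000. Tariq takes one such share (£16,000).
The children's combined portion (£96,000) is divided into 6 shares of £16,000: Keturah, Mateus, Zainab, and Fionn each take £16,000; Elif's £16,000 share passes to Elif's issue; Valentina's £16,000 share passes to Valentina's issue.
Elif's share (£16,000) is divided into 4 shares of £4,000: Dayo, Vikram, and Ottilie each take £4,000; Delphine's £4,000 share passes to Delphine's issue.
Delphine's share (£4,000) is divided into 2 shares of £2,000: Ilse and Bertrand each take £2,000.
Valentina's share (£16,000) is divided into 2 shares of £8,000: Uma and Quilla each take £8,000.

Tariq: £16,000; Keturah: £16,000; Mateus: £16,000; Dayo: £4,000; Vikram: £4,000; Ottilie: £4,000; Ilse: £2,000; Bertrand: £2,000; Zainab: £16,000; Fionn: £16,000; Uma: £8,000; Quilla: £8,000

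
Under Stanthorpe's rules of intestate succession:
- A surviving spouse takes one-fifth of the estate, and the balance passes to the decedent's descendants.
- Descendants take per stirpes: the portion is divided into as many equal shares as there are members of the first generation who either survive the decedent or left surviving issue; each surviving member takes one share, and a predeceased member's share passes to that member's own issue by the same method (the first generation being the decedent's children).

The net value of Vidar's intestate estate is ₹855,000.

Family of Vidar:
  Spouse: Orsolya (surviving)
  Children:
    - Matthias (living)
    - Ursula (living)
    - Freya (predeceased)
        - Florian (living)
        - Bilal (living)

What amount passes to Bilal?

Bilal receives ₹114,000.

Orsolya takes one-fifth of ₹855,000 = ₹171,000. The remaining ₹684,000 passes to the descendants.
The descendants' portion (₹684,000) is divided into 3 shares of ₹228,000: Matthias and Ursula each take ₹228,000; Freya's ₹228,000 share passes to Freya's issue.
Freya's share (₹228,000) is divided into 2 shares of ₹114,000: Florian and Bilal each take ₹114,000.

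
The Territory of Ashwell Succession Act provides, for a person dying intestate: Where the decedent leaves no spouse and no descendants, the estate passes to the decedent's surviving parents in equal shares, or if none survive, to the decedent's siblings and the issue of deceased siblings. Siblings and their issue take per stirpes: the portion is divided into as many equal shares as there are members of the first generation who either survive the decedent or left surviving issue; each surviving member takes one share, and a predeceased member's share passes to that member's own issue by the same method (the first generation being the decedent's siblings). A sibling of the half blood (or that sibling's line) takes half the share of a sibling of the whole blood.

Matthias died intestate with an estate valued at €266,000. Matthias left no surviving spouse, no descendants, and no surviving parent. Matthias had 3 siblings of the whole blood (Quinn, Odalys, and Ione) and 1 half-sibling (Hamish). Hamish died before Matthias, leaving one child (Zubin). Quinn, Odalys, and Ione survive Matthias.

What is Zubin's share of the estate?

The entire €266,000 passes to the siblings and their issue.
Counting each half-blood sibling's line as half a unit, there are 7/2 units in €266,000, so one unit is €76,000. Whole-blood lines (Quinn, Odalys, and Ione) take €76,000 each; half-blood lines (Hamish) take €38,000 each.
Hamish's share (€38,000) passes entirely to Zubin.

Zubin receives €38,000.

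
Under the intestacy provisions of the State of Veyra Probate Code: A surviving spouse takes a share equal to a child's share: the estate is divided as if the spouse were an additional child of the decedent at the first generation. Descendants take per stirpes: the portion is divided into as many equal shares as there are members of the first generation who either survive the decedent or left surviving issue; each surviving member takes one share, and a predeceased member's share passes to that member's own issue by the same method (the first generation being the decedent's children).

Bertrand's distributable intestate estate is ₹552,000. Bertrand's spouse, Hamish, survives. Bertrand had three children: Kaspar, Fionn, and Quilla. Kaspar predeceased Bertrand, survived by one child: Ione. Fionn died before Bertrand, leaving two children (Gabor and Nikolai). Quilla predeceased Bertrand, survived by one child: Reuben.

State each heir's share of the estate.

Hamish: ₹138,000; Ione: ₹138,000; Gabor: ₹69,000; Nikolai: ₹69,000; Reuben: ₹138,000

The spouse counts as an additional share at the children's level, so there are 4 primary shares of ₹138,000. Hamish takes one such share (₹138,000).
The children's combined portion (₹414,000) is divided into 3 shares of ₹138,000: Kaspar's ₹138,000 share passes to Kaspar's issue; Fionn's ₹138,000 share passes to Fionn's issue; Quilla's ₹138,000 share passes to Quilla's issue.
Kaspar's share (₹138,000) passes entirely to Ione.
Fionn's share (₹138,000) is divided into 2 shares of ₹69,000: Gabor and Nikolai each take ₹69,000.
Quilla's share (₹138,000) passes entirely to Reuben.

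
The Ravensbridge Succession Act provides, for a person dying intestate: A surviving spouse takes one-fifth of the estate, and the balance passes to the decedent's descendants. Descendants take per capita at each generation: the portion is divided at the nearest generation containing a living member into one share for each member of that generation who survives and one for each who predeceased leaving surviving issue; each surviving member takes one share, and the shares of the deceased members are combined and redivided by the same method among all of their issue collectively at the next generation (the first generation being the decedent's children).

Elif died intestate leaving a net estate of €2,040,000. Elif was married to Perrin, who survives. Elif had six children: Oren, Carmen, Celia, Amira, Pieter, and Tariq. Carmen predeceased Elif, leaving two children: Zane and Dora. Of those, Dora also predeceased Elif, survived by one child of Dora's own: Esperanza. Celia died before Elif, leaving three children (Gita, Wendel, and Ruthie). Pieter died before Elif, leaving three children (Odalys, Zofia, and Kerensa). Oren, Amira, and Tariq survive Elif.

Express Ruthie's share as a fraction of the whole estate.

Perrin takes one-fifth of €2,040,000 = €408,000. The remaining €1,632,000 passes to the descendants.
The descendants' portion (€1,632,000) is divided at the children's generation into 6 shares of €272,000. Oren, Amira, and Tariq each take €272,000. The 3 shares of the deceased (Carmen, Celia, and Pieter) are combined into a pool of €816,000.
That pool (€816,000) is divided at the grandchildren's generation into 8 shares of €102,000. Zane, Gita, Wendel, Ruthie, Odalys, Zofia, and Kerensa each take €102,000. The remaining share for the deceased Dora (€102,000) is carried to the next generation.
That pool (€102,000) passes entirely to Esperanza, the sole taker at the great-grandchildren's generation.

Ruthie receives 1/20 of the estate.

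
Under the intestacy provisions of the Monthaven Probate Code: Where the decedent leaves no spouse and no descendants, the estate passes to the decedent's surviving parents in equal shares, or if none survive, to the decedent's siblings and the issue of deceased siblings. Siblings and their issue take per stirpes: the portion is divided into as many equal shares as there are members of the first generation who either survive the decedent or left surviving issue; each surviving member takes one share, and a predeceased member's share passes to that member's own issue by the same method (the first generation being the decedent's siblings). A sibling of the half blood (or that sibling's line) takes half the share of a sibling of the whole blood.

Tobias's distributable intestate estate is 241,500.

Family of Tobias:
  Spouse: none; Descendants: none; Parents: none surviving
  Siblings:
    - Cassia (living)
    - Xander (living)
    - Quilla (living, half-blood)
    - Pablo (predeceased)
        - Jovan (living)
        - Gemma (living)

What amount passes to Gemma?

The entire 241,500 passes to the siblings and their issue.
Counting each half-blood sibling's line as half a unit, there are 7/2 units in 241,500, so one unit is 69,000. Whole-blood lines (Cassia, Xander, and Pablo) take 69,000 each; half-blood lines (Quilla) take 34,500 each.
Pablo's share (69,000) is divided into 2 shares of 34,500: Jovan and Gemma each take 34,500.

Gemma receives 34,500.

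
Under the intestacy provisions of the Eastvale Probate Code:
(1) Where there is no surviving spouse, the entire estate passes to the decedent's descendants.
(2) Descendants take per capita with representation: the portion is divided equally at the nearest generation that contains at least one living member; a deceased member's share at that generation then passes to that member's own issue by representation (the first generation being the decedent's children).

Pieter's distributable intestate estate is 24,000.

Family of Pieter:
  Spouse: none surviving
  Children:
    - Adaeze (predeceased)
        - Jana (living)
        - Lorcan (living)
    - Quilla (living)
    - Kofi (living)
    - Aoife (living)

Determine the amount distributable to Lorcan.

Lorcan receives 3,000.

The entire 24,000 passes to the descendants.
That amount (24,000) is divided into 4 shares of 6,000: Quilla, Kofi, and Aoife each take 6,000; Adaeze's 6,000 share passes to Adaeze's issue.
Adaeze's share (6,000) is divided into 2 shares of 3,000: Jana and Lorcan each take 3,000.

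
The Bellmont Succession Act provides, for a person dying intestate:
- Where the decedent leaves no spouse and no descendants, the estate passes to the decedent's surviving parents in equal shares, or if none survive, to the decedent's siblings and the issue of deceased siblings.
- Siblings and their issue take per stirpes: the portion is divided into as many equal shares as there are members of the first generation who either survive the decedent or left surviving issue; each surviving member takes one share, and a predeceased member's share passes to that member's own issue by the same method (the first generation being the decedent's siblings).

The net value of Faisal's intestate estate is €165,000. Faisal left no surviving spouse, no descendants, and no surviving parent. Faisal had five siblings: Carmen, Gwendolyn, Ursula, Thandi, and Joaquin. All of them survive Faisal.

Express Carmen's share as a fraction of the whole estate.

Carmen receives 1/5 of the estate.

The entire €165,000 passes to the siblings and their issue.
That amount (€165,000) is divided into 5 shares of €33,000: Carmen, Gwendolyn, Ursula, Thandi, and Joaquin each take €33,000.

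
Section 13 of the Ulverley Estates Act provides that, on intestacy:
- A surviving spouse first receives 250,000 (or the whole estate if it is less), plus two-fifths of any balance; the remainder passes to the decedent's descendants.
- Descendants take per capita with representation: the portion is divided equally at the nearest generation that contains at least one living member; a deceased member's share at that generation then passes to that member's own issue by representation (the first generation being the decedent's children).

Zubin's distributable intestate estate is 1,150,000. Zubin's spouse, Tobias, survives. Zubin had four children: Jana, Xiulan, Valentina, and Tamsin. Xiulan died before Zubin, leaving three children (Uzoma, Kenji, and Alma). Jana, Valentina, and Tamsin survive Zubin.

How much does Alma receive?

Alma receives 45,000.

Tobias first takes 250,000, leaving a balance of 900,000. Tobias then takes two-fifths of the balance (360,000), for a total of 610,000. The remaining 540,000 passes to the descendants.
The descendants' portion (540,000) is divided into 4 shares of 135,000: Jana, Valentina, and Tamsin each take 135,000; Xiulan's 135,000 share passes to Xiulan's issue.
Xiulan's share (135,000) is divided into 3 shares of 45,000: Uzoma, Kenji, and Alma each take 45,000.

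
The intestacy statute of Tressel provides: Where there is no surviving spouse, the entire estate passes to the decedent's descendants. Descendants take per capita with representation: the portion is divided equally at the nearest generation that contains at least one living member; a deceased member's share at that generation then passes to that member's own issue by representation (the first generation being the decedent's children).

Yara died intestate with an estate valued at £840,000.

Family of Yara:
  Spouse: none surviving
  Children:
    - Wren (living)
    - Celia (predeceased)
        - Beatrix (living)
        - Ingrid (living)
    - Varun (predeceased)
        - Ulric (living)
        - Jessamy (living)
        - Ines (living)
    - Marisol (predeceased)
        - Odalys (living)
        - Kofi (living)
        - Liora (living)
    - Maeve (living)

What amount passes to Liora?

The entire £840,000 passes to the descendants.
That amount (£840,000) is divided into 5 shares of £168,000: Wren and Maeve each take £168,000; Celia's £168,000 share passes to Celia's issue; Varun's £168,000 share passes to Varun's issue; Marisol's £168,000 share passes to Marisol's issue.
Celia's share (£168,000) is divided into 2 shares of £84,000: Beatrix and Ingrid each take £84,000.
Varun's share (£168,000) is divided into 3 shares of £56,000: Ulric, Jessamy, and Ines each take £56,000.
Marisol's share (£168,000) is divided into 3 shares of £56,000: Odalys, Kofi, and Liora each take £56,000.

Liora receives £56,000.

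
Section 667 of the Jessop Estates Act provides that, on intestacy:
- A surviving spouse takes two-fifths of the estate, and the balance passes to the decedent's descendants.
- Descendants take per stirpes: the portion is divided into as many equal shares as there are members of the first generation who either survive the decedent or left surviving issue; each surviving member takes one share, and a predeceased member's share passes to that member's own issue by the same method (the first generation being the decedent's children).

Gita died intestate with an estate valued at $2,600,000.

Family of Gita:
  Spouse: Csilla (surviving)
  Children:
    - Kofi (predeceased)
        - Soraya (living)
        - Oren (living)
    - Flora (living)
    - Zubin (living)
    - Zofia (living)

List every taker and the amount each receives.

Csilla: $1,040,000; Soraya: $195,000; Oren: $195,000; Flora: $390,000; Zubin: $390,000; Zofia: $390,000

Csilla takes two-fifths of $2,600,000 = $1,040,000. The remaining $1,560,000 passes to the descendants.
The descendants' portion ($1,560,000) is divided into 4 shares of $390,000: Flora, Zubin, and Zofia each take $390,000; Kofi's $390,000 share passes to Kofi's issue.
Kofi's share ($390,000) is divided into 2 shares of $195,000: Soraya and Oren each take $195,000.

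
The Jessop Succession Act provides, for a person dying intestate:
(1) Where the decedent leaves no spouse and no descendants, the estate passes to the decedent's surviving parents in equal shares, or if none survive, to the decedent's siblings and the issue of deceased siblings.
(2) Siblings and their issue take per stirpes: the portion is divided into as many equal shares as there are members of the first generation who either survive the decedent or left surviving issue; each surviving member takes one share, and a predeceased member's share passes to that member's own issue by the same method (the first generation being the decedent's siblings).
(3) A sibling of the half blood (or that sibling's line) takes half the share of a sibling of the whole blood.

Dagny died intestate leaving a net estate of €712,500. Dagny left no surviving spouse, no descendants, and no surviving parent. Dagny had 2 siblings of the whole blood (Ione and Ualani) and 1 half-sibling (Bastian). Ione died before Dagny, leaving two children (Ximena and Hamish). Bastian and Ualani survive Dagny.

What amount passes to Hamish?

The entire €712,500 passes to the siblings and their issue.
Counting each half-blood sibling's line as half a unit, there are 5/2 units in €712,500, so one unit is €285,000. Whole-blood lines (Ione and Ualani) take €285,000 each; half-blood lines (Bastian) take €142,500 each.
Ione's share (€285,000) is divided into 2 shares of €142,500: Ximena and Hamish each take €142,500.

Hamish receives €142,500.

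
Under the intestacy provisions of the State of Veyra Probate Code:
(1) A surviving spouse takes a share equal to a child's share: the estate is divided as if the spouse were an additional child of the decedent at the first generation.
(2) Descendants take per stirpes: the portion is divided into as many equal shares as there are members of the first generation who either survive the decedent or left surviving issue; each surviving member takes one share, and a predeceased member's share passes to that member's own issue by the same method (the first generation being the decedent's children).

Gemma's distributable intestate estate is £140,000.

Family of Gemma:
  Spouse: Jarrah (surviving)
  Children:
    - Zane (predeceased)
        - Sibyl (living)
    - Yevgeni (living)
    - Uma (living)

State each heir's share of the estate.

Jarrah: £35,000; Sibyl: £35,000; Yevgeni: £35,000; Uma: £35,000

The spouse counts as an additional share at the children's level, so there are 4 primary shares of £35,000. Jarrah takes one such share (£35,000).
The children's combined portion (£105,000) is divided into 3 shares of £35,000: Yevgeni and Uma each take £35,000; Zane's £35,000 share passes to Zane's issue.
Zane's share (£35,000) passes entirely to Sibyl.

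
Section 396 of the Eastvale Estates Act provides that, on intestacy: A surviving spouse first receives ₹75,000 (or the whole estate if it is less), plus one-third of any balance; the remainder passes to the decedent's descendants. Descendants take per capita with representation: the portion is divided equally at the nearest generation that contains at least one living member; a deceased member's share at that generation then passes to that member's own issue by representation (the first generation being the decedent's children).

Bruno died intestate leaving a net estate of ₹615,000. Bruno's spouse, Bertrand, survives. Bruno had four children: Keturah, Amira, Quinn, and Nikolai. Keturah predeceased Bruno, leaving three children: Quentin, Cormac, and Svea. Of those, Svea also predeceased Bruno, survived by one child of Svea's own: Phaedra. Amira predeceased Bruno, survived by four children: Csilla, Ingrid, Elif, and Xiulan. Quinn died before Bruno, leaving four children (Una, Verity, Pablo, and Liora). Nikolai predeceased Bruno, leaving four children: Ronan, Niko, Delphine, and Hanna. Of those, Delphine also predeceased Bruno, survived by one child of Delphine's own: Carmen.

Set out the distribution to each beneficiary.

Bertrand first takes ₹75,000, leaving a balance of ₹540,000. Bertrand then takes one-third of the balance (₹180,000), for a total of ₹255,000. The remaining ₹360,000 passes to the descendants.
No child survives, so the initial division is made at the grandchildren's generation.
The descendants' portion (₹360,000) is divided into 15 shares of ₹24,000: Quentin, Cormac, Csilla, Ingrid, Elif, Xiulan, Una, Verity, Pablo, Liora, Ronan, Niko, and Hanna each take ₹24,000; Svea's ₹24,000 share passes to Svea's issue; Delphine's ₹24,000 share passes to Delphine's issue.
Svea's share (₹24,000) passes entirely to Phaedra.
Delphine's share (₹24,000) passes entirely to Carmen.

Bertrand: ₹255,000; Quentin: ₹24,000; Cormac: ₹24,000; Phaedra: ₹24,000; Csilla: ₹24,000; Ingrid: ₹24,000; Elif: ₹24,000; Xiulan: ₹24,000; Una: ₹24,000; Verity: ₹24,000; Pablo: ₹24,000; Liora: ₹24,000; Ronan: ₹24,000; Niko: ₹24,000; Carmen: ₹24,000; Hanna: ₹24,000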